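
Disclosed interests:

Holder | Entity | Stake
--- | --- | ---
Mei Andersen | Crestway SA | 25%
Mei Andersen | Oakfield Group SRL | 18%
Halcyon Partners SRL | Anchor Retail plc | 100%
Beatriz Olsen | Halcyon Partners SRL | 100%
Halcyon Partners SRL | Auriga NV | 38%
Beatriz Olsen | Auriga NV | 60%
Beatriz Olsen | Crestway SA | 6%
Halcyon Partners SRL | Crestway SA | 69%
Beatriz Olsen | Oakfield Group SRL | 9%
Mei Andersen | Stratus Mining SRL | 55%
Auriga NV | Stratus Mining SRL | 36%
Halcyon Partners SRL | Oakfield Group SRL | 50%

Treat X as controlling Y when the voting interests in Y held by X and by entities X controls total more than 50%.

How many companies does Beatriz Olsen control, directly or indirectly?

Beatriz holds 100% of Halcyon, so Beatriz controls Halcyon.
Beatriz and Halcyon together hold 6% + 69% = 75% of Crestway, so Beatriz controls Crestway.
Halcyon and Beatriz together hold 38% + 60% = 98% of Auriga, so Beatriz controls Auriga.
Halcyon and Beatriz together hold 50% + 9% = 59% of Oakfield, so Beatriz controls Oakfield.
Halcyon holds 100% of Anchor, so Beatriz controls Anchor.
No other company's threshold is met.
Beatriz controls 5 companies.

5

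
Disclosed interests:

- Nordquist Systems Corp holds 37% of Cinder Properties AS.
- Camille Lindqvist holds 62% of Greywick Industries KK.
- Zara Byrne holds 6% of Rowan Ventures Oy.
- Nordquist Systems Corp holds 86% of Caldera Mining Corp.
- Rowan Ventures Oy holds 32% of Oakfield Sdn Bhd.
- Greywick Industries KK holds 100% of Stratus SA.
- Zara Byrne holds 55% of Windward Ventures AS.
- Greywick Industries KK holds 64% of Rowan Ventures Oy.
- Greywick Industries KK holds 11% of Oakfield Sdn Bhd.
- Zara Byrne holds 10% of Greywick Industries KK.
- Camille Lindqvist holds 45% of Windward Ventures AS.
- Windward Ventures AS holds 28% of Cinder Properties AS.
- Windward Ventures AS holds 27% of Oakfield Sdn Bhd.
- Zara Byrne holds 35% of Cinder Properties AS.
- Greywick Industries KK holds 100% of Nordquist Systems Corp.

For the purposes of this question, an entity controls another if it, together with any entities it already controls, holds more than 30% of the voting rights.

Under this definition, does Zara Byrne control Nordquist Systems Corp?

Zara holds 55% of Windward, so Zara controls Windward.
Windward and Zara together hold 28% + 35% = 63% of Cinder, so Zara controls Cinder.
Neither Zara nor any entity Zara controls holds any voting interest in Nordquist.
So Zara does not control Nordquist.

No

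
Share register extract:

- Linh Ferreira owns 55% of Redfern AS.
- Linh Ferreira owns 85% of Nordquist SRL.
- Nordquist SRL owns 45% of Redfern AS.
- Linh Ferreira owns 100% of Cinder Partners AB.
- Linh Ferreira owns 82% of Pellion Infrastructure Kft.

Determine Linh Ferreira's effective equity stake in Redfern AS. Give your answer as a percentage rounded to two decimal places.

93.25%

Linh reaches Redfern along 2 paths.
Direct stake: 55% = 55%.
Via Nordquist: 85% × 45% = 38.25%.
Total: 55% + 38.25% = 93.25%.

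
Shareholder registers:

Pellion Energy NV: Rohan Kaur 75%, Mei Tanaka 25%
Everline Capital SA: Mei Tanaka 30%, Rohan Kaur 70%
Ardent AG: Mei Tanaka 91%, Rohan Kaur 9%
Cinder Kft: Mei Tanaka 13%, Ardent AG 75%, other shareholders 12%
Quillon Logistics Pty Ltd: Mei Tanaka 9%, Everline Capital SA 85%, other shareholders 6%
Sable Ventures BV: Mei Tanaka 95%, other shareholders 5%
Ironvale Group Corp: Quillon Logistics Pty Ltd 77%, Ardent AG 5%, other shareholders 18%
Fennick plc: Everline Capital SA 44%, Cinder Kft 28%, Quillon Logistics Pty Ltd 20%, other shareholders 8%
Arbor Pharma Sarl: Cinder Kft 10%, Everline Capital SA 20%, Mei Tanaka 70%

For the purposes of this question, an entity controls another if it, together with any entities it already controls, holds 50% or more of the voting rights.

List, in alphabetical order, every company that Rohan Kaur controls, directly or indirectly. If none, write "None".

Rohan holds 75% of Pellion, so Rohan controls Pellion.
Rohan holds 70% of Everline, so Rohan controls Everline.
Everline holds 85% of Quillon, so Rohan controls Quillon.
Quillon holds 77% of Ironvale, so Rohan controls Ironvale.
Everline and Quillon together hold 44% + 20% = 64% of Fennick, so Rohan controls Fennick.
No other company's threshold is met.

Everline Capital SA, Fennick plc, Ironvale Group Corp, Pellion Energy NV, Quillon Logistics Pty Ltd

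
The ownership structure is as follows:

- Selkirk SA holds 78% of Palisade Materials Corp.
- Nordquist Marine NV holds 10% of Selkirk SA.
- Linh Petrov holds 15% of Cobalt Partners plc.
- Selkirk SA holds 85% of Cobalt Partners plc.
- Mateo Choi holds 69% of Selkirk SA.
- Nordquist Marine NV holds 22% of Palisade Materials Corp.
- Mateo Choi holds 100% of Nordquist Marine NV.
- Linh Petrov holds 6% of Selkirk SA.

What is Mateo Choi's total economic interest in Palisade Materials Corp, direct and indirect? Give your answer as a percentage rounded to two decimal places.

83.62%

Mateo reaches Palisade along 3 paths.
Via Nordquist: 100% × 22% = 22%.
Via Selkirk: 69% × 78% = 53.82%.
Via Nordquist → Selkirk: 100% × 10% × 78% = 7.8%.
Total: 22% + 53.82% + 7.8% = 83.62%.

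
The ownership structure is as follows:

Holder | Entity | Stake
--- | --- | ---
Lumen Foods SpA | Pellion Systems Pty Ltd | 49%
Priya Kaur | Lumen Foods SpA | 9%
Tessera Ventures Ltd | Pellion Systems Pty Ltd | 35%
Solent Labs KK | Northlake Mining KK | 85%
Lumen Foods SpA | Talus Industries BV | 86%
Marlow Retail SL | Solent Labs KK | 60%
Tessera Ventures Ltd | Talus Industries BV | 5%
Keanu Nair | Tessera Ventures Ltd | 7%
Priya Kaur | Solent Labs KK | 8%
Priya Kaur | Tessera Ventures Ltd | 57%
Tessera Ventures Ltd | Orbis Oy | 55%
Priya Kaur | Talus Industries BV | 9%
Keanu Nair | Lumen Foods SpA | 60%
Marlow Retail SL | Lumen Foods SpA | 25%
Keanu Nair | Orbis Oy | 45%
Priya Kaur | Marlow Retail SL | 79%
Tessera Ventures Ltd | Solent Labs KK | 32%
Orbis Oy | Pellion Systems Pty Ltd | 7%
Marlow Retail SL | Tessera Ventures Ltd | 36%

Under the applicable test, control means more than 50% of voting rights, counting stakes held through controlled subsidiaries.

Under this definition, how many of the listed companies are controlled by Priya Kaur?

Priya holds 79% of Marlow, so Priya controls Marlow.
Marlow and Priya together hold 36% + 57% = 93% of Tessera, so Priya controls Tessera.
Priya and Tessera and Marlow together hold 8% + 32% + 60% = 100% of Solent, so Priya controls Solent.
Tessera holds 55% of Orbis, so Priya controls Orbis.
Solent holds 85% of Northlake, so Priya controls Northlake.
No other company's threshold is met.
Priya controls 5 companies.

5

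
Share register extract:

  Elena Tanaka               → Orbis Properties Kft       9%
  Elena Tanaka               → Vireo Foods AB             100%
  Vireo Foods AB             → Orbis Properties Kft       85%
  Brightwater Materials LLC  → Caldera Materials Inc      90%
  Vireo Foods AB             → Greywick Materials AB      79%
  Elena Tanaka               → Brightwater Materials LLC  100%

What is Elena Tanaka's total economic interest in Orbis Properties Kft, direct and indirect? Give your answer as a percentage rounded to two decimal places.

94.00%

Elena reaches Orbis along 2 paths.
Direct stake: 9% = 9%.
Via Vireo: 100% × 85% = 85%.
Total: 9% + 85% = 94%.
Rounded: 94.00%.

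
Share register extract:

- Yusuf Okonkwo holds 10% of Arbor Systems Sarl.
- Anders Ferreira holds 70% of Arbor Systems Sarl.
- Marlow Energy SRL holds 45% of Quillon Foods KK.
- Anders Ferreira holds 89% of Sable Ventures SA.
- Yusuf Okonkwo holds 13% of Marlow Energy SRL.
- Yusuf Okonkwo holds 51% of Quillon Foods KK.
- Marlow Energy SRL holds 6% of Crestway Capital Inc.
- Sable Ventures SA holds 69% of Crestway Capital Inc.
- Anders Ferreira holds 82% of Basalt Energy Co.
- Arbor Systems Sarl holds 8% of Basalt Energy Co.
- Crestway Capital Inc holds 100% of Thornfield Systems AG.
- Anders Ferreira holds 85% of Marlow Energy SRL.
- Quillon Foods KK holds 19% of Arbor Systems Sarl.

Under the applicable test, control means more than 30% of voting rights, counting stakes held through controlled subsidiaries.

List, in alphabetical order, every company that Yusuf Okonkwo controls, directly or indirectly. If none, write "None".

Yusuf holds 51% of Quillon, so Yusuf controls Quillon.
No other company's threshold is met.

Quillon Foods KK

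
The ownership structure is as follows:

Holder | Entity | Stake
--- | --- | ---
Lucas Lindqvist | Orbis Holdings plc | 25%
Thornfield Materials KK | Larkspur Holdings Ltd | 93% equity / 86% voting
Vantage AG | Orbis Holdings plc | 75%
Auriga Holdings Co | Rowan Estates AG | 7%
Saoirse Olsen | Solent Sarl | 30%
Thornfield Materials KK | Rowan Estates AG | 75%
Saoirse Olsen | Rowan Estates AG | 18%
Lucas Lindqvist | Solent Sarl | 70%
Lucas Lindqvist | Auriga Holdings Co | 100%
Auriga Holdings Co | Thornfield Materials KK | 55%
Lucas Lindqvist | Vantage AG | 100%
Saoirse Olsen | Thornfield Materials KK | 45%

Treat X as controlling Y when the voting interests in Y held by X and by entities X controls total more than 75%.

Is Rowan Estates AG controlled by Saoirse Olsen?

No

Saoirse's largest direct stake is 45% in Thornfield, which does not meet the threshold, so Saoirse controls no company.
In Rowan, Saoirse's side holds only 18%, not > 75%.
So Saoirse does not control Rowan.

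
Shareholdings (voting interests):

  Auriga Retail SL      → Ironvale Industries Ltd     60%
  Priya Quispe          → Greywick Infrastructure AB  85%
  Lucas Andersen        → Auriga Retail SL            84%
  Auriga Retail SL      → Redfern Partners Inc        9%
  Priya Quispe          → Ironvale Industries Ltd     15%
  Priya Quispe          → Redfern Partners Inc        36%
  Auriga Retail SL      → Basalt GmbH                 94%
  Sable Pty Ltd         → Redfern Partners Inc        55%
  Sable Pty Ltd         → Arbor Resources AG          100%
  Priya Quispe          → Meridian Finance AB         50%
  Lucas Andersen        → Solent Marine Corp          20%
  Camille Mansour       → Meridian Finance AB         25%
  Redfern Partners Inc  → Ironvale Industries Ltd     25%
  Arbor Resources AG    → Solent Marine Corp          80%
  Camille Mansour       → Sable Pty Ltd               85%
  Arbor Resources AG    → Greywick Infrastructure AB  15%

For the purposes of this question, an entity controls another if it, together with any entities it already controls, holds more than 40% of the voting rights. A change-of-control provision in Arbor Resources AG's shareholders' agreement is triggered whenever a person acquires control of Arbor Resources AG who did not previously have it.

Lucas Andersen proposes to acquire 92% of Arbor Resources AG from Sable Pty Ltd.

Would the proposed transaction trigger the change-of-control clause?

Yes

The purchase adds only to Lucas's holdings (Sable's stake shrinks), so Lucas is the only person who could newly come to control Arbor.
Lucas holds 84% of Auriga, so Lucas controls Auriga.
Auriga holds 60% of Ironvale, so Lucas controls Ironvale.
Auriga holds 94% of Basalt, so Lucas controls Basalt.
Neither Lucas nor any entity Lucas controls holds any voting interest in Arbor.
So before the transaction, Lucas does not control Arbor.
After the purchase, Lucas holds 92% of Arbor directly, and Sable's stake falls to 8%.
Lucas holds 92% of Arbor, so Lucas controls Arbor.
Lucas did not control Arbor before and does after, so the clause is triggered.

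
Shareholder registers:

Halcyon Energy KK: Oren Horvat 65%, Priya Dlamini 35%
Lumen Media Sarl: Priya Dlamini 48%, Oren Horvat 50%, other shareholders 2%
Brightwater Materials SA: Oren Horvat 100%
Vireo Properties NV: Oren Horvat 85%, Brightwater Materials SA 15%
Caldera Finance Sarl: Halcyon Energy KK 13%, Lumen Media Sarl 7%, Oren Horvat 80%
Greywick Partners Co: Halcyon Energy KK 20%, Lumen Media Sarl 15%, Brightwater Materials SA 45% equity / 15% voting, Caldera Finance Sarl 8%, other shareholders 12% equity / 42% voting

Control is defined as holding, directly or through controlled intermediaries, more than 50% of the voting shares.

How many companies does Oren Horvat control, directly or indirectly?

Oren holds 65% of Halcyon, so Oren controls Halcyon.
Oren holds 100% of Brightwater, so Oren controls Brightwater.
Oren and Brightwater together hold 85% + 15% = 100% of Vireo, so Oren controls Vireo.
Halcyon and Oren together hold 13% + 80% = 93% of Caldera, so Oren controls Caldera.
No other company's threshold is met.
Oren controls 4 companies.

4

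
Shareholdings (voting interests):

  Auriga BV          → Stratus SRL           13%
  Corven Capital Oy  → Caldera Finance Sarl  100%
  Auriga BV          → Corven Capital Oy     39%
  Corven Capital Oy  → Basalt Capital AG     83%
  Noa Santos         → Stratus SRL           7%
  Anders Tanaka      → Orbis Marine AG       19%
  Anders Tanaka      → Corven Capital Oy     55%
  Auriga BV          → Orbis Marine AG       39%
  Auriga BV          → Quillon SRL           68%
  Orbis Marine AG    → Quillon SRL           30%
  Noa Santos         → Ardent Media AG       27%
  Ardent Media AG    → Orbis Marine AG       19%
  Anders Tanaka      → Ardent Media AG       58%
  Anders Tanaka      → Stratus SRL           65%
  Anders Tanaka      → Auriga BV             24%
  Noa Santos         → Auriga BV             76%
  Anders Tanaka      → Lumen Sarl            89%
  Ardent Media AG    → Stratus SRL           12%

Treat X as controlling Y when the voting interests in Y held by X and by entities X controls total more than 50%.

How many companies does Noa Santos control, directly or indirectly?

Noa holds 76% of Auriga, so Noa controls Auriga.
Auriga holds 68% of Quillon, so Noa controls Quillon.
No other company's threshold is met.
Noa controls 2 companies.

2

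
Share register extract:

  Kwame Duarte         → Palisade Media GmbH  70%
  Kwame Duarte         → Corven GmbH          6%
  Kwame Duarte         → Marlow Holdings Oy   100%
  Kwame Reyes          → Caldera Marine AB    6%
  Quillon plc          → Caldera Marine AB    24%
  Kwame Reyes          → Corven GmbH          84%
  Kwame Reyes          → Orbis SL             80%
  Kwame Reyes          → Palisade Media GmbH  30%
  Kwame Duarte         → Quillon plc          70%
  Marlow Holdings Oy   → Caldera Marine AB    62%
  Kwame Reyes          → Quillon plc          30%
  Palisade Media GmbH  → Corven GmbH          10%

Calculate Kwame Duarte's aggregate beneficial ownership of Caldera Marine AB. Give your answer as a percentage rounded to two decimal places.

Kwame Duarte reaches Caldera along 2 paths.
Via Quillon: 70% × 24% = 16.8%.
Via Marlow: 100% × 62% = 62%.
Total: 16.8% + 62% = 78.8%.
Rounded: 78.80%.

78.80%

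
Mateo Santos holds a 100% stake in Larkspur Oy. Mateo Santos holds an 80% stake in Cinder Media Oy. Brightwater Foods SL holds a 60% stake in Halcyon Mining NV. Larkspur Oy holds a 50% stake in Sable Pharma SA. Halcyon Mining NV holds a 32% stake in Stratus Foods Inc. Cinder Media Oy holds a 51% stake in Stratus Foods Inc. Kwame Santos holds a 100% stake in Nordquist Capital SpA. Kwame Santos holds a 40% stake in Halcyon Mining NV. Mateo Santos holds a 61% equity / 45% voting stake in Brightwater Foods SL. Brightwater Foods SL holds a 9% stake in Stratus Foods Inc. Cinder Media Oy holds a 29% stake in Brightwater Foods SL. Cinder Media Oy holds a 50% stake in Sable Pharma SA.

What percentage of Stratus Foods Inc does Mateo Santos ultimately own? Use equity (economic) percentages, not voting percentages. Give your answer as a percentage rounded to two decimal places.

64.54%

Mateo reaches Stratus along 5 paths.
Via Cinder → Brightwater: 80% × 29% × 9% = 2.088%.
Via Brightwater: 61% × 9% = 5.49%.
Via Cinder → Brightwater → Halcyon: 80% × 29% × 60% × 32% = 4.4544%.
Via Brightwater → Halcyon: 61% × 60% × 32% = 11.712%.
Via Cinder: 80% × 51% = 40.8%.
Total: 2.088% + 5.49% + 4.4544% + 11.712% + 40.8% = 64.5444%.
Rounded: 64.54%.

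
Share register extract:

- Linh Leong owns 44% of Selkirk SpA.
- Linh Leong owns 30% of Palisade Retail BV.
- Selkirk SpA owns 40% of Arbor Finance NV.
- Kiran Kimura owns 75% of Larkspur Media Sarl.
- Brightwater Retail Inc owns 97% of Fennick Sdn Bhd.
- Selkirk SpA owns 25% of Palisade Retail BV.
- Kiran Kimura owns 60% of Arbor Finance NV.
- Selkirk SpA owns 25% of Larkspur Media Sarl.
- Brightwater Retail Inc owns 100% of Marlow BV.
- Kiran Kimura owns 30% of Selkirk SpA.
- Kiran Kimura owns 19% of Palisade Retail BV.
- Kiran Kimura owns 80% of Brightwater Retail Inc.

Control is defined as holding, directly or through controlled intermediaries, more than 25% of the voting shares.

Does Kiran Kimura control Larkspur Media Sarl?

Yes

Kiran holds 30% of Selkirk, so Kiran controls Selkirk.
Kiran and Selkirk together hold 75% + 25% = 100% of Larkspur, so Kiran controls Larkspur.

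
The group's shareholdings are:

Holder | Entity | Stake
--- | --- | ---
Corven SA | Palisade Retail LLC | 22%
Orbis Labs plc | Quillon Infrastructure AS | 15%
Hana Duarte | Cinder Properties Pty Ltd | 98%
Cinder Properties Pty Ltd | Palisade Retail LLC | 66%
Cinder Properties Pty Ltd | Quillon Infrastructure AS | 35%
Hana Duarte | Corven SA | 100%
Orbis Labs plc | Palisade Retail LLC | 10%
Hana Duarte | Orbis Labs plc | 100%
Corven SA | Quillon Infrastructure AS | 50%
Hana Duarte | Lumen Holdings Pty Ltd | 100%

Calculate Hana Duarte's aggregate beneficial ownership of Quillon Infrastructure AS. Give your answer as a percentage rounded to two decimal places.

99.30%

Hana reaches Quillon along 3 paths.
Via Corven: 100% × 50% = 50%.
Via Cinder: 98% × 35% = 34.3%.
Via Orbis: 100% × 15% = 15%.
Total: 50% + 34.3% + 15% = 99.3%.
Rounded: 99.30%.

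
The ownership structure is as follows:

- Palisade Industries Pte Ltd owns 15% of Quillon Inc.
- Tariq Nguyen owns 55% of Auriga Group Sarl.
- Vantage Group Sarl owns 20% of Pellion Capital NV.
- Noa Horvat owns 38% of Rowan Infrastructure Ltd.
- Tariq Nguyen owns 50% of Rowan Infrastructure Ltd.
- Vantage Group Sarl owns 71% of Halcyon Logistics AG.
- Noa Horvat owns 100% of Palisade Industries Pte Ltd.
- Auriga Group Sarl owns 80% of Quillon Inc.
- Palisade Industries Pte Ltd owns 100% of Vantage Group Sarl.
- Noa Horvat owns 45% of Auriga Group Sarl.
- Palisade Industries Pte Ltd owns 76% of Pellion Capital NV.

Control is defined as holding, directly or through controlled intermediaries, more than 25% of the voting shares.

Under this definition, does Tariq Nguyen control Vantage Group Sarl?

No

Tariq holds 55% of Auriga, so Tariq controls Auriga.
Tariq holds 50% of Rowan, so Tariq controls Rowan.
Auriga holds 80% of Quillon, so Tariq controls Quillon.
Neither Tariq nor any entity Tariq controls holds any voting interest in Vantage.
So Tariq does not control Vantage.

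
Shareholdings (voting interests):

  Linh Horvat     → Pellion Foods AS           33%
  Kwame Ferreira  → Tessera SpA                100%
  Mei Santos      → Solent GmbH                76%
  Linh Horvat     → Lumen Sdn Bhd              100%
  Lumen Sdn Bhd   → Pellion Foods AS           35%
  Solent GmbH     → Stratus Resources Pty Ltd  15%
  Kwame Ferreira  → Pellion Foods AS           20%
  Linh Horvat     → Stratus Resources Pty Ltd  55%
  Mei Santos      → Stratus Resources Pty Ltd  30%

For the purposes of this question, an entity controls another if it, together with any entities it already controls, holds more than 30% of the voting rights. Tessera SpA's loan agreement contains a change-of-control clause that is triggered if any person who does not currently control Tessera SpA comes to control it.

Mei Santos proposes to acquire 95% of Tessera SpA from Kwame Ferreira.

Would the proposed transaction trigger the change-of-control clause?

Yes

The purchase adds only to Mei's holdings (Kwame's stake shrinks), so Mei is the only person who could newly come to control Tessera.
Mei holds 76% of Solent, so Mei controls Solent.
Mei and Solent together hold 30% + 15% = 45% of Stratus, so Mei controls Stratus.
Neither Mei nor any entity Mei controls holds any voting interest in Tessera.
So before the transaction, Mei does not control Tessera.
After the purchase, Mei holds 95% of Tessera directly, and Kwame's stake falls to 5%.
Mei holds 95% of Tessera, so Mei controls Tessera.
Mei did not control Tessera before and does after, so the clause is triggered.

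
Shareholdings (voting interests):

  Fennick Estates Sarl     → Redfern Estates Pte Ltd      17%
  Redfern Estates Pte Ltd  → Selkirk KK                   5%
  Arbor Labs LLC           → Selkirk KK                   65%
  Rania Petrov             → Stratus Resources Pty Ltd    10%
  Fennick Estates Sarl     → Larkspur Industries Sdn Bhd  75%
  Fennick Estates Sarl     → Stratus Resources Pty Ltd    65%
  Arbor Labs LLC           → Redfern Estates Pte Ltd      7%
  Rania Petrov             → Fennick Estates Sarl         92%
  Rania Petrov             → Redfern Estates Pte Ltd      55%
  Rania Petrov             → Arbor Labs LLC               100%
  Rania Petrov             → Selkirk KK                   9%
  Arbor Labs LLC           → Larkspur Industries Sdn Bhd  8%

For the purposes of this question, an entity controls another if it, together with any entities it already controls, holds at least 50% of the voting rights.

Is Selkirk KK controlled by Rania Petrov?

Yes

Rania holds 100% of Arbor, so Rania controls Arbor.
Rania holds 92% of Fennick, so Rania controls Fennick.
Rania and Fennick and Arbor together hold 55% + 17% + 7% = 79% of Redfern, so Rania controls Redfern.
Arbor and Rania and Redfern together hold 65% + 9% + 5% = 79% of Selkirk, so Rania controls Selkirk.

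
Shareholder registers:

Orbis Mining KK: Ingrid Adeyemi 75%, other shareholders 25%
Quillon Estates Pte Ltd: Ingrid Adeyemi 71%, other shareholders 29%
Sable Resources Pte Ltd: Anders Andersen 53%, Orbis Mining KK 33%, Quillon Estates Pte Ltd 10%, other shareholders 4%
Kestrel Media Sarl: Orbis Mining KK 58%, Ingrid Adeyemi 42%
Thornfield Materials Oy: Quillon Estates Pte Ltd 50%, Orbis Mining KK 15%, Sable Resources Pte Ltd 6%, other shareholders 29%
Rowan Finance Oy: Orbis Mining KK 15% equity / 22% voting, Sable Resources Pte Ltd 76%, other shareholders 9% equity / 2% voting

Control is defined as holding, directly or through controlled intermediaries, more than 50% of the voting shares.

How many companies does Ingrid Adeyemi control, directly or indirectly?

Ingrid holds 75% of Orbis, so Ingrid controls Orbis.
Ingrid holds 71% of Quillon, so Ingrid controls Quillon.
Orbis and Ingrid together hold 58% + 42% = 100% of Kestrel, so Ingrid controls Kestrel.
Quillon and Orbis together hold 50% + 15% = 65% of Thornfield, so Ingrid controls Thornfield.
No other company's threshold is met.
Ingrid controls 4 companies.

4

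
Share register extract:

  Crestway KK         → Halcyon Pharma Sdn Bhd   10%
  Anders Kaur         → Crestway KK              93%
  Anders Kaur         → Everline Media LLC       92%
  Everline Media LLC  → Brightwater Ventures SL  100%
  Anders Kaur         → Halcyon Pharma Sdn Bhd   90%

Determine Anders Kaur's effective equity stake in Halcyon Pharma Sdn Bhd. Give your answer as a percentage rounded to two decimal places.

99.30%

Anders reaches Halcyon along 2 paths.
Direct stake: 90% = 90%.
Via Crestway: 93% × 10% = 9.3%.
Total: 90% + 9.3% = 99.3%.
Rounded: 99.30%.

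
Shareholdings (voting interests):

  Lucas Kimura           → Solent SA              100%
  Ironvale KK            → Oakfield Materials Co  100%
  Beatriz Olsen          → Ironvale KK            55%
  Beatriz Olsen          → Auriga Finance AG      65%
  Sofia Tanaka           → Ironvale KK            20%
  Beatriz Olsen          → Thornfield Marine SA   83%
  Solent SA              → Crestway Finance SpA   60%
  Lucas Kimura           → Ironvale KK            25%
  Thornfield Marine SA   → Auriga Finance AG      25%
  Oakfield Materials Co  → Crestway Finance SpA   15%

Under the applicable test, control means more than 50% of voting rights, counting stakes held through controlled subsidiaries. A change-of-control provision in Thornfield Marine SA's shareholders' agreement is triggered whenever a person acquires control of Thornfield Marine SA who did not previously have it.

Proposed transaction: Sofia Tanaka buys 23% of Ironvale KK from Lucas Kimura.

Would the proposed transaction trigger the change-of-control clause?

The purchase adds only to Sofia's holdings (Lucas's stake shrinks), so Sofia is the only person who could newly come to control Thornfield.
Sofia's largest direct stake is 20% in Ironvale, which does not meet the threshold, so Sofia controls no company.
Neither Sofia nor any entity Sofia controls holds any voting interest in Thornfield.
So before the transaction, Sofia does not control Thornfield.
After the purchase, Sofia's direct stake in Ironvale rises to 20% + 23% = 43%, and Lucas's stake falls to 2%.
Sofia's side now holds 43% of Ironvale, not > 50%, so Sofia still does not control Ironvale.
After the transaction, neither Sofia nor any entity Sofia controls holds a voting interest in Thornfield, so Sofia still does not control it.
No new person acquires control, so the clause is not triggered.

No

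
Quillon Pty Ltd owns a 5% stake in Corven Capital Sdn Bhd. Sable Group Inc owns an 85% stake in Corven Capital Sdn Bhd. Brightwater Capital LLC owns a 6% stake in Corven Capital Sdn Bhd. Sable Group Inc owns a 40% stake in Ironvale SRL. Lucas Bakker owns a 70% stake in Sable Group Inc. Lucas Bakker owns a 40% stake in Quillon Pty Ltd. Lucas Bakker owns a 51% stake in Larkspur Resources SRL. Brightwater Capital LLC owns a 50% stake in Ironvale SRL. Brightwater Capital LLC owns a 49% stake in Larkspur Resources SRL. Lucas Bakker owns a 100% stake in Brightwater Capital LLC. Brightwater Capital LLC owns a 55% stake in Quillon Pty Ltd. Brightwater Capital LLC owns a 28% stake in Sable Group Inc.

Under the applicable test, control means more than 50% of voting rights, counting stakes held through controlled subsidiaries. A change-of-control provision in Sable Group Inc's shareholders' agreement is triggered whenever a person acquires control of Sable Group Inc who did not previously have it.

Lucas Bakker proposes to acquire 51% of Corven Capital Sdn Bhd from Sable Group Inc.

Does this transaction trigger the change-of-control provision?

The purchase adds only to Lucas's holdings (Sable's stake shrinks), so Lucas is the only person who could newly come to control Sable.
Lucas holds 100% of Brightwater, so Lucas controls Brightwater.
Lucas and Brightwater together hold 70% + 28% = 98% of Sable, so Lucas controls Sable.
So Lucas already controls Sable before the transaction.
After the purchase, Lucas holds 51% of Corven directly, and Sable's stake falls to 34%.
Lucas controlled Sable already, so this is not a new person acquiring control; every other person's position is unchanged or reduced.
No new person acquires control, so the clause is not triggered.

No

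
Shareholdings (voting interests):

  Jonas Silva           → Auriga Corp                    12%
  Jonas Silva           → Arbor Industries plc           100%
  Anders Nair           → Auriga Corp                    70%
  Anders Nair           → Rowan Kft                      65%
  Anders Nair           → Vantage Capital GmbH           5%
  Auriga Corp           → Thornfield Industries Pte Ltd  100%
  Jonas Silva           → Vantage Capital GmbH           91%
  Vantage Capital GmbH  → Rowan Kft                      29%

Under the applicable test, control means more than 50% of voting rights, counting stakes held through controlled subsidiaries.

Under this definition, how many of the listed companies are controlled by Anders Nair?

3

Anders holds 70% of Auriga, so Anders controls Auriga.
Auriga holds 100% of Thornfield, so Anders controls Thornfield.
Anders holds 65% of Rowan, so Anders controls Rowan.
No other company's threshold is met.
Anders controls 3 companies.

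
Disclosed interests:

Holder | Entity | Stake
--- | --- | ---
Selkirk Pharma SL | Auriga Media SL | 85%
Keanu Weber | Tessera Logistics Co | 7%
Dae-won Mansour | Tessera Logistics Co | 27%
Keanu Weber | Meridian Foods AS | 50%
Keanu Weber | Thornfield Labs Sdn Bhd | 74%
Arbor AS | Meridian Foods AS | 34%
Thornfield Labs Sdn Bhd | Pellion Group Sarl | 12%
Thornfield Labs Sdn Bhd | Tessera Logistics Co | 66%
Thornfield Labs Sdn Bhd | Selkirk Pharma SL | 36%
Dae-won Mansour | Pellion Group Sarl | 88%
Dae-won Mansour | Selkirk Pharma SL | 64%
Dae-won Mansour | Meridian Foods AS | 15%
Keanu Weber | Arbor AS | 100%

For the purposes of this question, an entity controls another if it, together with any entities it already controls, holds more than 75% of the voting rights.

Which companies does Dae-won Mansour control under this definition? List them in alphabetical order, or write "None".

Pellion Group Sarl

Dae-won holds 88% of Pellion, so Dae-won controls Pellion.
No other company's threshold is met.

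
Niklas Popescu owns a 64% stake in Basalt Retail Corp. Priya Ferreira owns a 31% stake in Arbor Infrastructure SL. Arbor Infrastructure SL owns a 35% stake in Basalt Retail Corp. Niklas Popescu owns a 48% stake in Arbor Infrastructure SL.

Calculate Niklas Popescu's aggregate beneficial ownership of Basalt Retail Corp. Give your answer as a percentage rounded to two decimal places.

Niklas reaches Basalt along 2 paths.
Via Arbor: 48% × 35% = 16.8%.
Direct stake: 64% = 64%.
Total: 16.8% + 64% = 80.8%.
Rounded: 80.80%.

80.80%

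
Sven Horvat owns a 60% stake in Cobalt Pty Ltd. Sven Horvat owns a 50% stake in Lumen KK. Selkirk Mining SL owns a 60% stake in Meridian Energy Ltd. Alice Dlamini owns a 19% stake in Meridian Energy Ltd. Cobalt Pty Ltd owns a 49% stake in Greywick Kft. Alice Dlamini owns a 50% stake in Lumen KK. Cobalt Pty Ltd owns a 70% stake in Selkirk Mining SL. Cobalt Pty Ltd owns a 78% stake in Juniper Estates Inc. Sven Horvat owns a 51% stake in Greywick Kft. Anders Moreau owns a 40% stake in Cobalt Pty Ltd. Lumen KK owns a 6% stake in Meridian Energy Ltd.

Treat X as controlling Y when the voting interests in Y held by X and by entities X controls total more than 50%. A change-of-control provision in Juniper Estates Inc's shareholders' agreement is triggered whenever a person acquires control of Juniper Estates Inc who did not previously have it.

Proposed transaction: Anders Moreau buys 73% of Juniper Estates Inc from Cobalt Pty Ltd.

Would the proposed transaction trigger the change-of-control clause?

Yes

The purchase adds only to Anders's holdings (Cobalt's stake shrinks), so Anders is the only person who could newly come to control Juniper.
Anders's largest direct stake is 40% in Cobalt, which does not meet the threshold, so Anders controls no company.
Neither Anders nor any entity Anders controls holds any voting interest in Juniper.
So before the transaction, Anders does not control Juniper.
After the purchase, Anders holds 73% of Juniper directly, and Cobalt's stake falls to 5%.
Anders holds 73% of Juniper, so Anders controls Juniper.
Anders did not control Juniper before and does after, so the clause is triggered.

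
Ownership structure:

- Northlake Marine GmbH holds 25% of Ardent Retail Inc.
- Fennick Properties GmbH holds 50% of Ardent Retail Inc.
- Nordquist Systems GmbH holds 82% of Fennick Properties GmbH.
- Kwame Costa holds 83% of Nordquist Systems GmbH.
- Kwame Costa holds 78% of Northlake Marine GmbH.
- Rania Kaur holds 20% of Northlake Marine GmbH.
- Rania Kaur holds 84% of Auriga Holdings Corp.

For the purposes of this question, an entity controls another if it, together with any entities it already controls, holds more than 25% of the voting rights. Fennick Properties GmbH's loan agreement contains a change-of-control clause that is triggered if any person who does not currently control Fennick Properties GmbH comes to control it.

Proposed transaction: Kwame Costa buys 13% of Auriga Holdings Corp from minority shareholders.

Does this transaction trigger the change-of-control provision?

The purchase changes only Kwame's holdings, so Kwame is the only person who could newly come to control Fennick.
Kwame holds 83% of Nordquist, so Kwame controls Nordquist.
Nordquist holds 82% of Fennick, so Kwame controls Fennick.
So Kwame already controls Fennick before the transaction.
After the purchase, Kwame holds 13% of Auriga directly.
Kwame controlled Fennick already, so this is not a new person acquiring control; every other person's position is unchanged or reduced.
No new person acquires control, so the clause is not triggered.

No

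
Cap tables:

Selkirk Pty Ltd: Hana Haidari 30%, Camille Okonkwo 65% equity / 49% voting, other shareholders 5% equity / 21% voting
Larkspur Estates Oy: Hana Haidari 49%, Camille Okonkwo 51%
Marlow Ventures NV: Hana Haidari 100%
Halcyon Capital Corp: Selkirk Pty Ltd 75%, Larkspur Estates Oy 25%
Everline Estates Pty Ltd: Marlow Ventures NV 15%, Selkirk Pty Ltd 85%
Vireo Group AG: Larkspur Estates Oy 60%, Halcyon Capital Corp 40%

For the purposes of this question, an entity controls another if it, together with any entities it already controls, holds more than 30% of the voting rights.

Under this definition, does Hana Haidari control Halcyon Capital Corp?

No

Hana holds 49% of Larkspur, so Hana controls Larkspur.
Hana holds 100% of Marlow, so Hana controls Marlow.
Larkspur holds 60% of Vireo, so Hana controls Vireo.
In Halcyon, Hana's side holds only 25%, not > 30%.
So Hana does not control Halcyon.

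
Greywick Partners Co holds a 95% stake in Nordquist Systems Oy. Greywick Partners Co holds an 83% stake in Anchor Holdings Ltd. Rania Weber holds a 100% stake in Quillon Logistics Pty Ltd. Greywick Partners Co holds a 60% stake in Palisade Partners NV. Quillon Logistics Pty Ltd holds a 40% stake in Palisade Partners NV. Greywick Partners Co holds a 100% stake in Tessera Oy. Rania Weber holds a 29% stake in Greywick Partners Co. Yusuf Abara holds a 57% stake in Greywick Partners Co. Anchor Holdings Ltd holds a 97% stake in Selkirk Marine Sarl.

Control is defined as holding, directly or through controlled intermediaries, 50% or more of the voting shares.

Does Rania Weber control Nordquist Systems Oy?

Rania holds 100% of Quillon, so Rania controls Quillon.
Neither Rania nor any entity Rania controls holds any voting interest in Nordquist.
So Rania does not control Nordquist.

No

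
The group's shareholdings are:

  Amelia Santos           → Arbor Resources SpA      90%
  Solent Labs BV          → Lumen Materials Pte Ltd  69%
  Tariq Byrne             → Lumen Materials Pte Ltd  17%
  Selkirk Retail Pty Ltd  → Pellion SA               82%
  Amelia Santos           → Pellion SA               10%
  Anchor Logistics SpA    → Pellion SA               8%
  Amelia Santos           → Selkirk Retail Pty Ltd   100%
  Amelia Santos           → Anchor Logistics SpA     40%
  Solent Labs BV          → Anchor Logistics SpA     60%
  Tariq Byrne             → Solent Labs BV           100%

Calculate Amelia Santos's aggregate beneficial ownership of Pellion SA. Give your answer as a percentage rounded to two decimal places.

95.20%

Amelia reaches Pellion along 3 paths.
Direct stake: 10% = 10%.
Via Anchor: 40% × 8% = 3.2%.
Via Selkirk: 100% × 82% = 82%.
Total: 10% + 3.2% + 82% = 95.2%.
Rounded: 95.20%.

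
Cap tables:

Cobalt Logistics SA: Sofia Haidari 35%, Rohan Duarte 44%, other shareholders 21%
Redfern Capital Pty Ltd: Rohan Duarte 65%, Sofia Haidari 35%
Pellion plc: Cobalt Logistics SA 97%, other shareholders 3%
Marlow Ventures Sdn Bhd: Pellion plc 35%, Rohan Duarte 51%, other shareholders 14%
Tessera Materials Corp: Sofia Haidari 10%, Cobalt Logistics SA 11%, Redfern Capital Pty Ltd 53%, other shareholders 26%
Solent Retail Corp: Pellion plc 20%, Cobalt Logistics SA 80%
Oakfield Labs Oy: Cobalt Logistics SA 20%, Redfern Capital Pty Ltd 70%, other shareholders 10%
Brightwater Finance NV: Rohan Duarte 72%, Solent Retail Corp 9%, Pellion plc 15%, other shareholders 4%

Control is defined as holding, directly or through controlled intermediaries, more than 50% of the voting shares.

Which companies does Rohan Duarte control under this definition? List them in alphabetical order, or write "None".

Rohan holds 65% of Redfern, so Rohan controls Redfern.
Rohan holds 51% of Marlow, so Rohan controls Marlow.
Redfern holds 53% of Tessera, so Rohan controls Tessera.
Redfern holds 70% of Oakfield, so Rohan controls Oakfield.
Rohan holds 72% of Brightwater, so Rohan controls Brightwater.
No other company's threshold is met.

Brightwater Finance NV, Marlow Ventures Sdn Bhd, Oakfield Labs Oy, Redfern Capital Pty Ltd, Tessera Materials Corp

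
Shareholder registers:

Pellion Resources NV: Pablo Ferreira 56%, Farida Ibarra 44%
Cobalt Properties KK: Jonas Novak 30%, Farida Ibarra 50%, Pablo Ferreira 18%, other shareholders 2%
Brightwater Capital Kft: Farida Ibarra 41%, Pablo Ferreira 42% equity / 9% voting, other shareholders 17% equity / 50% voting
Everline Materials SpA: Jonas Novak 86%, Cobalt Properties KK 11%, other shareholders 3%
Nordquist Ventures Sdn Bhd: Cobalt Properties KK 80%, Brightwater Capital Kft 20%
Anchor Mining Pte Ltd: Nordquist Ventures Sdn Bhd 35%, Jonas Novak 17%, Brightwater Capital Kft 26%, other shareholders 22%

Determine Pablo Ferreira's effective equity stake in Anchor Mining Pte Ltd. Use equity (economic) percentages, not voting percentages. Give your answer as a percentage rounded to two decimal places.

18.90%

Pablo reaches Anchor along 3 paths.
Via Cobalt → Nordquist: 18% × 80% × 35% = 5.04%.
Via Brightwater → Nordquist: 42% × 20% × 35% = 2.94%.
Via Brightwater: 42% × 26% = 10.92%.
Total: 5.04% + 2.94% + 10.92% = 18.9%.
Rounded: 18.90%.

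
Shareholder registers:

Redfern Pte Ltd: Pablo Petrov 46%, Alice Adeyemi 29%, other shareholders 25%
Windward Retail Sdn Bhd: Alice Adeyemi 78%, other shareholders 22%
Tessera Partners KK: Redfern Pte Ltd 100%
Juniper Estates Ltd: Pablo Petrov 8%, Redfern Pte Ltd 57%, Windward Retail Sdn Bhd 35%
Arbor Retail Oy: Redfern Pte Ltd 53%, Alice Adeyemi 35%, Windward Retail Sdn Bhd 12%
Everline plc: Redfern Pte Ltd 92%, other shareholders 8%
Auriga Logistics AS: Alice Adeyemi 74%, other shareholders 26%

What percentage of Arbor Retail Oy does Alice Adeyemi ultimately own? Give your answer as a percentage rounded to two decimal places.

Alice reaches Arbor along 3 paths.
Via Redfern: 29% × 53% = 15.37%.
Direct stake: 35% = 35%.
Via Windward: 78% × 12% = 9.36%.
Total: 15.37% + 35% + 9.36% = 59.73%.

59.73%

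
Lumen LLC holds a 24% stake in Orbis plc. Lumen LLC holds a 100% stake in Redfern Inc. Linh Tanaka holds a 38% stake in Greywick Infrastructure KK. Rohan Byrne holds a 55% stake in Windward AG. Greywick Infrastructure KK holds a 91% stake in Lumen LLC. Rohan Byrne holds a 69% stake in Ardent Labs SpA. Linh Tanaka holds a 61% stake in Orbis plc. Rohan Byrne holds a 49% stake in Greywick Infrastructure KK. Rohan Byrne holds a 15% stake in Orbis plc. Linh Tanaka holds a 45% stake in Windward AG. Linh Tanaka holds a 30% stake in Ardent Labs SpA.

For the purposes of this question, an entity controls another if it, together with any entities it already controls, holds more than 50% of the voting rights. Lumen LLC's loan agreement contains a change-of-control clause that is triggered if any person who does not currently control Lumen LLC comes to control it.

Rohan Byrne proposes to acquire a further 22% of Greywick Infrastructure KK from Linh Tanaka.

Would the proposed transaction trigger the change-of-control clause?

Yes

The purchase adds only to Rohan's holdings (Linh's stake shrinks), so Rohan is the only person who could newly come to control Lumen.
Rohan holds 69% of Ardent, so Rohan controls Ardent.
Rohan holds 55% of Windward, so Rohan controls Windward.
Neither Rohan nor any entity Rohan controls holds any voting interest in Lumen.
So before the transaction, Rohan does not control Lumen.
After the purchase, Rohan's direct stake in Greywick rises to 49% + 22% = 71%, and Linh's stake falls to 16%.
Rohan holds 71% of Greywick, so Rohan controls Greywick.
Greywick holds 91% of Lumen, so Rohan controls Lumen.
Rohan did not control Lumen before and does after, so the clause is triggered.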